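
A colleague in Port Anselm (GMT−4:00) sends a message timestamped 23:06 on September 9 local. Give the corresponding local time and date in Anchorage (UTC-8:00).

19:06 on September 9

In UTC: 23:06 + 4:00 = 03:06 on Sep 10.
Anchorage is UTC−8:00: 03:06 − 8:00 = 19:06 on Sep 9.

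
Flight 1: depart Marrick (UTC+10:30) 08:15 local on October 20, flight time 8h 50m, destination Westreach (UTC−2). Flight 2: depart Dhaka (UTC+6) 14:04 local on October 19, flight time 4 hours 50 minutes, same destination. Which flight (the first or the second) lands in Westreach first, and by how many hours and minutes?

Flight 1 in UTC: 08:15 − 10:30 = 21:45 on Oct 19.
+8 hours and 50 minutes → arrive 06:35 UTC on Oct 20.
Flight 2 in UTC: 14:04 − 6:00 = 08:04 on Oct 19.
+4 hours and 50 minutes → arrive 12:54 UTC on Oct 19.
Flight 2 lands earlier by 17 hours 41 minutes.

the second, by 17 hours 41 minutes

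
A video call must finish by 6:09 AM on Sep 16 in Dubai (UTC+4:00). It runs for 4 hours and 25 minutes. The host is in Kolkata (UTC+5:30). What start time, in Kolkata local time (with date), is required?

3:14 AM on September 16

Target end time in UTC: 6:09 AM − 4:00 = 2:09 AM on Sep 16.
Subtract 4 hours 25 minutes → start 9:44 PM UTC on Sep 15.
Kolkata is UTC+5:30: 9:44 PM + 5:30 = 3:14 AM on Sep 16.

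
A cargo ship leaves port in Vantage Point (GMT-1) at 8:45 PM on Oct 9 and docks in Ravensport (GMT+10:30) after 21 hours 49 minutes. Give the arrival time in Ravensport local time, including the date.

6:04 AM on Oct 11

Ravensport is 11:30 ahead of Vantage Point.
After 21 hours and 49 minutes it is 6:34 PM (Oct 10) in Vantage Point.
Shift by the zone difference: 6:34 PM + 11:30 = 6:04 AM on Oct 11 in Ravensport.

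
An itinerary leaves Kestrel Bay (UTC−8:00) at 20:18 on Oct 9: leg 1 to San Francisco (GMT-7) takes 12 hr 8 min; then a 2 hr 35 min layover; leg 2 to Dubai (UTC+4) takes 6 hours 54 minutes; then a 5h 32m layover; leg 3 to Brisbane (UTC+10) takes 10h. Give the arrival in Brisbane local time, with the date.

03:27 on Oct 12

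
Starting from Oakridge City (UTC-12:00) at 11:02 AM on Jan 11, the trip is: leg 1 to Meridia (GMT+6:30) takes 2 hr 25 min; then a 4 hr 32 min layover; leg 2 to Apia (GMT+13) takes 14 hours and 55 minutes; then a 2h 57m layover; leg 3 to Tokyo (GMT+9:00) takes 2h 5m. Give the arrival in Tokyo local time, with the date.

10:56 AM on January 13

Convert departure to UTC: 11:02 AM + 12:00 = 11:02 PM UTC on Jan 11.
Add 2 hours 25 minutes leg 1 → 1:27 AM UTC (Jan 12).
Add 4 hours 32 minutes layover in Meridia → 5:59 AM UTC.
Add 14 hours and 55 minutes leg 2 → 8:54 PM UTC.
Add 2 hours and 57 minutes layover in Apia → 11:51 PM UTC.
Add 2 hours and 5 minutes leg 3 → 1:56 AM UTC (Jan 13).
Tokyo is UTC+9:00, so local arrival = 1:56 AM + 9:00 = 10:56 AM on Jan 13.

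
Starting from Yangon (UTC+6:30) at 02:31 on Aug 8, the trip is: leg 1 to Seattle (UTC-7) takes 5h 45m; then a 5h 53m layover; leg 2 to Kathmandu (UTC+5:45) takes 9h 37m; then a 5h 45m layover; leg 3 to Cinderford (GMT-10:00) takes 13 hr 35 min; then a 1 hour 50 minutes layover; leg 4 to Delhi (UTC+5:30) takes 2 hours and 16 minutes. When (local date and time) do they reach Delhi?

Convert departure to UTC: 02:31 − 6:30 = 20:01 UTC on Aug 7.
Add 5 hours 45 minutes leg 1 → 01:46 UTC (Aug 8).
Add 5 hours 53 minutes layover in Seattle → 07:39 UTC.
Add 9 hours 37 minutes leg 2 → 17:16 UTC.
Add 5 hours 45 minutes layover in Kathmandu → 23:01 UTC.
Add 13 hours and 35 minutes leg 3 → 12:36 UTC (Aug 9).
Add 1 hour 50 minutes layover in Cinderford → 14:26 UTC.
Add 2 hours 16 minutes leg 4 → 16:42 UTC.
Delhi is UTC+5:30, so local arrival = 16:42 + 5:30 = 22:12 on Aug 9.

22:12 on Aug 9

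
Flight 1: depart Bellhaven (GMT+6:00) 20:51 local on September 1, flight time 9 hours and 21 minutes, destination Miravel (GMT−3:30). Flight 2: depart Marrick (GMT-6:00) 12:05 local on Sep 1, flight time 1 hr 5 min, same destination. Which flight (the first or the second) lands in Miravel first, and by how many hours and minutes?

Flight 1 in UTC: 20:51 − 6:00 = 14:51 on Sep 1.
+9 hours 21 minutes → arrive 00:12 UTC on Sep 2.
Flight 2 in UTC: 12:05 + 6:00 = 18:05 on Sep 1.
+1 hour and 5 minutes → arrive 19:10 UTC on Sep 1.
Flight 2 lands earlier by 5 hours 2 minutes.

the second, by 5 hours 2 minutes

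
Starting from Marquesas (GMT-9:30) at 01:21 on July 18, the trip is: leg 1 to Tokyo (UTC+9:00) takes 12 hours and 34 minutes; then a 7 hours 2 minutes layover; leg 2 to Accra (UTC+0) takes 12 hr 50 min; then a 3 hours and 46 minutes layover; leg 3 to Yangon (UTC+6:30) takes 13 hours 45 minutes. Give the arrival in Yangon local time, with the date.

Convert departure to UTC: 01:21 + 9:30 = 10:51 UTC on Jul 18.
Add 12 hours 34 minutes leg 1 → 23:25 UTC.
Add 7 hours and 2 minutes layover in Tokyo → 06:27 UTC (Jul 19).
Add 12 hours 50 minutes leg 2 → 19:17 UTC.
Add 3 hours 46 minutes layover in Accra → 23:03 UTC.
Add 13 hours and 45 minutes leg 3 → 12:48 UTC (Jul 20).
Yangon is UTC+6:30, so local arrival = 12:48 + 6:30 = 19:18 on Jul 20.

19:18 on July 20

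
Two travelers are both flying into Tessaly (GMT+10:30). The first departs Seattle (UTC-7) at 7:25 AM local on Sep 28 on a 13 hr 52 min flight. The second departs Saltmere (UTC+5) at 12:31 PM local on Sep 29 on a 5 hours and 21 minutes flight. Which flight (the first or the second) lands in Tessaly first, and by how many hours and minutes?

the first, by 8 hours 35 minutes

Flight 1 in UTC: 7:25 AM + 7:00 = 2:25 PM on Sep 28.
+13 hours and 52 minutes → arrive 4:17 AM UTC on Sep 29.
Flight 2 in UTC: 12:31 PM − 5:00 = 7:31 AM on Sep 29.
+5 hours and 21 minutes → arrive 12:52 PM UTC on Sep 29.
Flight 1 lands earlier by 8 hours 35 minutes.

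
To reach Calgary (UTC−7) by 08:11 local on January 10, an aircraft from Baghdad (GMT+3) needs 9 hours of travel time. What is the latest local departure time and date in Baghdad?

09:11 on January 10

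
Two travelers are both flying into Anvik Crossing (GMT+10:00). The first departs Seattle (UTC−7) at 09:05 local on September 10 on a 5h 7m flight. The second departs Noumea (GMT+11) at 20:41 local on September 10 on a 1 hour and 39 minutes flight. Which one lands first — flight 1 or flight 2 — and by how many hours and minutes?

the second, by 9 hours 52 minutes

Flight 1 in UTC: 09:05 + 7:00 = 16:05 on Sep 10.
+5 hours and 7 minutes → arrive 21:12 UTC on Sep 10.
Flight 2 in UTC: 20:41 − 11:00 = 09:41 on Sep 10.
+1 hour and 39 minutes → arrive 11:20 UTC on Sep 10.
Flight 2 lands earlier by 9 hours 52 minutes.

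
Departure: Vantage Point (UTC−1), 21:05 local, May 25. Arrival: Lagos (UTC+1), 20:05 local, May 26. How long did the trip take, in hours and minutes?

Departure in UTC: 21:05 + 1:00 = 22:05 on May 25.
Arrival in UTC: 20:05 − 1:00 = 19:05 on May 26.
Elapsed = 19:05 − 22:05 (+1 day) = 21 hours.

21 hours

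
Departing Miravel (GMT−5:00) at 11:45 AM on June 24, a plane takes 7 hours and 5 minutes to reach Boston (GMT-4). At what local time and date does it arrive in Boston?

7:50 PM on June 24

Convert departure to UTC: 11:45 AM + 5:00 = 4:45 PM UTC on Jun 24.
Add 7 hours and 5 minutes travel time → 11:50 PM UTC.
Boston is UTC−4:00, so local arrival = 11:50 PM − 4:00 = 7:50 PM on Jun 24.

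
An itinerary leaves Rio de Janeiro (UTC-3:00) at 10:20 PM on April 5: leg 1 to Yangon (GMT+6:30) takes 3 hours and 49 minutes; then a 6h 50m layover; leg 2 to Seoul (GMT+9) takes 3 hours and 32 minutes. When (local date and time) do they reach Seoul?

12:31 AM on Apr 7

Convert departure to UTC: 10:20 PM + 3:00 = 1:20 AM UTC on Apr 6.
Add 3 hours 49 minutes leg 1 → 5:09 AM UTC.
Add 6 hours 50 minutes layover in Yangon → 11:59 AM UTC.
Add 3 hours and 32 minutes leg 2 → 3:31 PM UTC.
Seoul is UTC+9:00, so local arrival = 3:31 PM + 9:00 = 12:31 AM on Apr 7.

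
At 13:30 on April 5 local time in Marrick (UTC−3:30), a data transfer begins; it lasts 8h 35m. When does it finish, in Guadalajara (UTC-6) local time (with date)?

Guadalajara is 2:30 behind Marrick.
After 8 hours 35 minutes it is 22:05 in Marrick.
Shift by the zone difference: 22:05 − 2:30 = 19:35 on Apr 5 in Guadalajara.

19:35 on April 5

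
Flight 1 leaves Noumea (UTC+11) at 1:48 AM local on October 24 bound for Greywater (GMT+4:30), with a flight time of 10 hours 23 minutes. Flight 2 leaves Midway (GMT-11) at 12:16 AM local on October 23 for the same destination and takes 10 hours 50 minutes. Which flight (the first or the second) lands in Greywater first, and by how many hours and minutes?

Flight 1 in UTC: 1:48 AM − 11:00 = 2:48 PM on Oct 23.
+10 hours 23 minutes → arrive 1:11 AM UTC on Oct 24.
Flight 2 in UTC: 12:16 AM + 11:00 = 11:16 AM on Oct 23.
+10 hours and 50 minutes → arrive 10:06 PM UTC on Oct 23.
Flight 2 lands earlier by 3 hours 5 minutes.

the second, by 3 hours 5 minutes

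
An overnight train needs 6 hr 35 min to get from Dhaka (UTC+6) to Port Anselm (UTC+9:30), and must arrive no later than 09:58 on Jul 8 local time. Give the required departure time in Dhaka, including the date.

23:53 on July 7

Target arrival in UTC: 09:58 − 9:30 = 00:28 on Jul 8.
Subtract 6 hours 35 minutes → departure 17:53 UTC on Jul 7.
Dhaka is UTC+6:00: 17:53 + 6:00 = 23:53 on Jul 7.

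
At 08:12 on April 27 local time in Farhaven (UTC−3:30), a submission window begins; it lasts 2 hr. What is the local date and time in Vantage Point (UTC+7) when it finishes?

20:42 on April 27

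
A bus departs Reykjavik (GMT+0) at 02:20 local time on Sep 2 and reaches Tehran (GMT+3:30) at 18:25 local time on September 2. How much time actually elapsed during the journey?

Tehran is 3:30 ahead of Reykjavik.
Clock-face elapsed time (ignoring zones) is 16 hours 5 minutes.
Actual elapsed = 16 hours 5 minutes − 3:30 = 12 hours 35 minutes.

12 hours 35 minutes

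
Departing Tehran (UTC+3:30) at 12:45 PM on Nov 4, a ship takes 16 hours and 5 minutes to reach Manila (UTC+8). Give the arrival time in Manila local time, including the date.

Convert departure to UTC: 12:45 PM − 3:30 = 9:15 AM UTC on Nov 4.
Add 16 hours 5 minutes travel time → 1:20 AM UTC (Nov 5).
Manila is UTC+8:00, so local arrival = 1:20 AM + 8:00 = 9:20 AM on Nov 5.

9:20 AM on November 5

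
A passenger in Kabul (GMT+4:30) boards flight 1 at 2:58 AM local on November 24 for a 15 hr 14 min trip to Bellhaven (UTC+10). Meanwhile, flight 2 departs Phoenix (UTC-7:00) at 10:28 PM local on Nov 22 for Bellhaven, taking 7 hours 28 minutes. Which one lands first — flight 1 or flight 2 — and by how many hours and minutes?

Flight 1 in UTC: 2:58 AM − 4:30 = 10:28 PM on Nov 23.
+15 hours and 14 minutes → arrive 1:42 PM UTC on Nov 24.
Flight 2 in UTC: 10:28 PM + 7:00 = 5:28 AM on Nov 23.
+7 hours and 28 minutes → arrive 12:56 PM UTC on Nov 23.
Flight 2 lands earlier by 24 hours 46 minutes.

the second, by 24 hours 46 minutes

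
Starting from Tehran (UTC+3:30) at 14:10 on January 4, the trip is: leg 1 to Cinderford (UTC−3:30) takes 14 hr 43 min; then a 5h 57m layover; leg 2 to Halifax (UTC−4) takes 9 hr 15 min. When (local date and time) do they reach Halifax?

12:35 on January 5

Convert departure to UTC: 14:10 − 3:30 = 10:40 UTC on Jan 4.
Add 14 hours and 43 minutes leg 1 → 01:23 UTC (Jan 5).
Add 5 hours and 57 minutes layover in Cinderford → 07:20 UTC.
Add 9 hours 15 minutes leg 2 → 16:35 UTC.
Halifax is UTC−4:00, so local arrival = 16:35 − 4:00 = 12:35 on Jan 5.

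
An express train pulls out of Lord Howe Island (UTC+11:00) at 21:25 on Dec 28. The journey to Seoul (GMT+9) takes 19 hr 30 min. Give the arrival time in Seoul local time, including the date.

14:55 on December 29

Convert departure to UTC: 21:25 − 11:00 = 10:25 UTC on Dec 28.
Add 19 hours 30 minutes travel time → 05:55 UTC (Dec 29).
Seoul is UTC+9:00, so local arrival = 05:55 + 9:00 = 14:55 on Dec 29.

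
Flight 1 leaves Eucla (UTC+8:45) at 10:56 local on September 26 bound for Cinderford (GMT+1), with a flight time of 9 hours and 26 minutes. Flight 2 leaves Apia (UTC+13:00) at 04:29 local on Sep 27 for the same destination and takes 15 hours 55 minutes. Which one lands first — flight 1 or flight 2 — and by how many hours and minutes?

the first, by 19 hours 47 minutes

Flight 1 in UTC: 10:56 − 8:45 = 02:11 on Sep 26.
+9 hours and 26 minutes → arrive 11:37 UTC on Sep 26.
Flight 2 in UTC: 04:29 − 13:00 = 15:29 on Sep 26.
+15 hours and 55 minutes → arrive 07:24 UTC on Sep 27.
Flight 1 lands earlier by 19 hours 47 minutes.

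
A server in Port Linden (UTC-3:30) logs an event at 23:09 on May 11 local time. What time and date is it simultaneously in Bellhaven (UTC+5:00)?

07:39 on May 12

Bellhaven is 8:30 ahead of Port Linden.
Shift by the zone difference: 23:09 + 8:30 = 07:39 on May 12 in Bellhaven.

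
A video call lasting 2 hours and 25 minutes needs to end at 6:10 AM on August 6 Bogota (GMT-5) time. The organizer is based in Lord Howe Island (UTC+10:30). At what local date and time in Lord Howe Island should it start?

7:15 PM on Aug 6

Target end time in UTC: 6:10 AM + 5:00 = 11:10 AM on Aug 6.
Subtract 2 hours and 25 minutes → start 8:45 AM UTC on Aug 6.
Lord Howe Island is UTC+10:30: 8:45 AM + 10:30 = 7:15 PM on Aug 6.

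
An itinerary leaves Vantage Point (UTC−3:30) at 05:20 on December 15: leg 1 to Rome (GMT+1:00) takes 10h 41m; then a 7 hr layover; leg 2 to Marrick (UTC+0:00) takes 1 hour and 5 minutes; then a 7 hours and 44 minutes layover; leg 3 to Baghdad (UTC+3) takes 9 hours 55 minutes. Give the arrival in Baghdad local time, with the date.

00:15 on Dec 17

Convert departure to UTC: 05:20 + 3:30 = 08:50 UTC on Dec 15.
Add 10 hours 41 minutes leg 1 → 19:31 UTC.
Add 7 hours layover in Rome → 02:31 UTC (Dec 16).
Add 1 hour 5 minutes leg 2 → 03:36 UTC.
Add 7 hours and 44 minutes layover in Marrick → 11:20 UTC.
Add 9 hours 55 minutes leg 3 → 21:15 UTC.
Baghdad is UTC+3:00, so local arrival = 21:15 + 3:00 = 00:15 on Dec 17.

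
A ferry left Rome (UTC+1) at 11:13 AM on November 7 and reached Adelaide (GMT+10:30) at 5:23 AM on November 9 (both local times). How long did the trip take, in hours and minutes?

Adelaide is 9:30 ahead of Rome.
Clock-face elapsed time (ignoring zones) is 42 hours 10 minutes.
Actual elapsed = 42 hours 10 minutes − 9:30 = 32 hours 40 minutes.

32 hours 40 minutes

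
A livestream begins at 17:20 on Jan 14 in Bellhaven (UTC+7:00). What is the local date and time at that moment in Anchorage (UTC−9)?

In UTC: 17:20 − 7:00 = 10:20 on Jan 14.
Anchorage is UTC−9:00: 10:20 − 9:00 = 01:20 on Jan 14.

01:20 on January 14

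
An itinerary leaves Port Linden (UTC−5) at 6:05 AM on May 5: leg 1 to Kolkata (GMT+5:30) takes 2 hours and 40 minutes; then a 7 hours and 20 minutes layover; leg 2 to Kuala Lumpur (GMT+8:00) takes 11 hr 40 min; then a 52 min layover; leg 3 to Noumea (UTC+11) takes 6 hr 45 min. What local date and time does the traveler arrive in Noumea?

Convert departure to UTC: 6:05 AM + 5:00 = 11:05 AM UTC on May 5.
Add 2 hours and 40 minutes leg 1 → 1:45 PM UTC.
Add 7 hours 20 minutes layover in Kolkata → 9:05 PM UTC.
Add 11 hours 40 minutes leg 2 → 8:45 AM UTC (May 6).
Add 52 minutes layover in Kuala Lumpur → 9:37 AM UTC.
Add 6 hours 45 minutes leg 3 → 4:22 PM UTC.
Noumea is UTC+11:00, so local arrival = 4:22 PM + 11:00 = 3:22 AM on May 7.

3:22 AM on May 7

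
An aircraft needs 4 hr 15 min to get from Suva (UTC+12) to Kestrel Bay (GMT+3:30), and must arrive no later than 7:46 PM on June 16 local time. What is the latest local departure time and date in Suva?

Target arrival in UTC: 7:46 PM − 3:30 = 4:16 PM on Jun 16.
Subtract 4 hours 15 minutes → departure 12:01 PM UTC on Jun 16.
Suva is UTC+12:00: 12:01 PM + 12:00 = 12:01 AM on Jun 17.

12:01 AM on June 17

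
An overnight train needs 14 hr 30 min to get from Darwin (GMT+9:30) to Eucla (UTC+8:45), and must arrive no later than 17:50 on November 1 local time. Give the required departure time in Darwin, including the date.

04:05 on November 1

Target arrival in UTC: 17:50 − 8:45 = 09:05 on Nov 1.
Subtract 14 hours 30 minutes → departure 18:35 UTC on Oct 31.
Darwin is UTC+9:30: 18:35 + 9:30 = 04:05 on Nov 1.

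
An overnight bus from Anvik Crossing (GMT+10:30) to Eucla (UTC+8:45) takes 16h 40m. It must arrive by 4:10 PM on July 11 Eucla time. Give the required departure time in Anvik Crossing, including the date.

1:15 AM on July 11

Target arrival in UTC: 4:10 PM − 8:45 = 7:25 AM on Jul 11.
Subtract 16 hours and 40 minutes → departure 2:45 PM UTC on Jul 10.
Anvik Crossing is UTC+10:30: 2:45 PM + 10:30 = 1:15 AM on Jul 11.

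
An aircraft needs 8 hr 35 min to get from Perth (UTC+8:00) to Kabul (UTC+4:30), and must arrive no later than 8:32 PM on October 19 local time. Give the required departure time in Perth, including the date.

Target arrival in UTC: 8:32 PM − 4:30 = 4:02 PM on Oct 19.
Subtract 8 hours and 35 minutes → departure 7:27 AM UTC on Oct 19.
Perth is UTC+8:00: 7:27 AM + 8:00 = 3:27 PM on Oct 19.

3:27 PM on October 19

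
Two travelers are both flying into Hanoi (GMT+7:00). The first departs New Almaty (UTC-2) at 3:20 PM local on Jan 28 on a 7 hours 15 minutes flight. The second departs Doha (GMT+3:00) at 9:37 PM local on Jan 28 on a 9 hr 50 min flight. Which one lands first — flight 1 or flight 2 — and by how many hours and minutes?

the first, by 3 hours 52 minutes

Flight 1 in UTC: 3:20 PM + 2:00 = 5:20 PM on Jan 28.
+7 hours and 15 minutes → arrive 12:35 AM UTC on Jan 29.
Flight 2 in UTC: 9:37 PM − 3:00 = 6:37 PM on Jan 28.
+9 hours 50 minutes → arrive 4:27 AM UTC on Jan 29.
Flight 1 lands earlier by 3 hours 52 minutes.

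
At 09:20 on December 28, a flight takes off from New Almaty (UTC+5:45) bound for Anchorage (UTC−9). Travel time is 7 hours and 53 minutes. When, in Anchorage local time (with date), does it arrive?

02:28 on December 28

Anchorage is 14:45 behind New Almaty.
After 7 hours and 53 minutes it is 17:13 in New Almaty.
Shift by the zone difference: 17:13 − 14:45 = 02:28 on Dec 28 in Anchorage.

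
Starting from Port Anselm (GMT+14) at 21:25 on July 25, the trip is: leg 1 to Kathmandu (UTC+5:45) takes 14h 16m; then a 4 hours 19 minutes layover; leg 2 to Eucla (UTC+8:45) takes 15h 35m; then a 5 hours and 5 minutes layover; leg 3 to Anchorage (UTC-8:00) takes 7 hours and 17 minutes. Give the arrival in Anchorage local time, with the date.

21:57 on July 26

Convert departure to UTC: 21:25 − 14:00 = 07:25 UTC on Jul 25.
Add 14 hours and 16 minutes leg 1 → 21:41 UTC.
Add 4 hours and 19 minutes layover in Kathmandu → 02:00 UTC (Jul 26).
Add 15 hours 35 minutes leg 2 → 17:35 UTC.
Add 5 hours 5 minutes layover in Eucla → 22:40 UTC.
Add 7 hours 17 minutes leg 3 → 05:57 UTC (Jul 27).
Anchorage is UTC−8:00, so local arrival = 05:57 − 8:00 = 21:57 on Jul 26.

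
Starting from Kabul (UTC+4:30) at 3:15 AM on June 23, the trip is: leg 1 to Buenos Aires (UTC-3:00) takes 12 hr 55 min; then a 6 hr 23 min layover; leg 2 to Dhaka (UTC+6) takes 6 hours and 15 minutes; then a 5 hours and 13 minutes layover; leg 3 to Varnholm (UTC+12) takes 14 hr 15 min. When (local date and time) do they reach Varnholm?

7:46 AM on June 25

Convert departure to UTC: 3:15 AM − 4:30 = 10:45 PM UTC on Jun 22.
Add 12 hours 55 minutes leg 1 → 11:40 AM UTC (Jun 23).
Add 6 hours and 23 minutes layover in Buenos Aires → 6:03 PM UTC.
Add 6 hours 15 minutes leg 2 → 12:18 AM UTC (Jun 24).
Add 5 hours and 13 minutes layover in Dhaka → 5:31 AM UTC.
Add 14 hours 15 minutes leg 3 → 7:46 PM UTC.
Varnholm is UTC+12:00, so local arrival = 7:46 PM + 12:00 = 7:46 AM on Jun 25.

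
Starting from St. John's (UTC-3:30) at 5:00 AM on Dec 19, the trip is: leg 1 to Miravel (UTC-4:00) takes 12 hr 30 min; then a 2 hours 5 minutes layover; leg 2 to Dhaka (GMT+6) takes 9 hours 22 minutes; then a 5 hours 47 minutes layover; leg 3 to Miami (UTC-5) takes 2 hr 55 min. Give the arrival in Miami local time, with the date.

Convert departure to UTC: 5:00 AM + 3:30 = 8:30 AM UTC on Dec 19.
Add 12 hours and 30 minutes leg 1 → 9:00 PM UTC.
Add 2 hours 5 minutes layover in Miravel → 11:05 PM UTC.
Add 9 hours 22 minutes leg 2 → 8:27 AM UTC (Dec 20).
Add 5 hours and 47 minutes layover in Dhaka → 2:14 PM UTC.
Add 2 hours 55 minutes leg 3 → 5:09 PM UTC.
Miami is UTC−5:00, so local arrival = 5:09 PM − 5:00 = 12:09 PM on Dec 20.

12:09 PM on December 20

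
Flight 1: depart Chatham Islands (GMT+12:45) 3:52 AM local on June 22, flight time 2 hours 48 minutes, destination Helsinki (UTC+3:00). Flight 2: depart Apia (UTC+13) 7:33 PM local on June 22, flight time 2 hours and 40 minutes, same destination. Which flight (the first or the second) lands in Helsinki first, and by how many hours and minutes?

the first, by 15 hours 18 minutes

Flight 1 in UTC: 3:52 AM − 12:45 = 3:07 PM on Jun 21.
+2 hours 48 minutes → arrive 5:55 PM UTC on Jun 21.
Flight 2 in UTC: 7:33 PM − 13:00 = 6:33 AM on Jun 22.
+2 hours 40 minutes → arrive 9:13 AM UTC on Jun 22.
Flight 1 lands earlier by 15 hours 18 minutes.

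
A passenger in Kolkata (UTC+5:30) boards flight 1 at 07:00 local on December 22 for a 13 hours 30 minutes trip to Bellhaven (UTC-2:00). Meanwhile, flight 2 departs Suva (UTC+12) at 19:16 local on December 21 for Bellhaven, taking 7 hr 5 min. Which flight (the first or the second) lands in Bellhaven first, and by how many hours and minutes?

the second, by 24 hours 39 minutes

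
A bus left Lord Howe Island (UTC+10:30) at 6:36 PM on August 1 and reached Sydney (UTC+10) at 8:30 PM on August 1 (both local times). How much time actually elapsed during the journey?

Departure in UTC: 6:36 PM − 10:30 = 8:06 AM on Aug 1.
Arrival in UTC: 8:30 PM − 10:00 = 10:30 AM on Aug 1.
Elapsed = 10:30 AM − 8:06 AM = 2 hours 24 minutes.

2 hours 24 minutes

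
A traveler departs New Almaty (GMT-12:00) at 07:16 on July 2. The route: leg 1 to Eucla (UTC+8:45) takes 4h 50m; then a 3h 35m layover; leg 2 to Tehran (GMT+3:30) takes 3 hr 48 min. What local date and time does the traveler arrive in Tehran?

10:59 on Jul 3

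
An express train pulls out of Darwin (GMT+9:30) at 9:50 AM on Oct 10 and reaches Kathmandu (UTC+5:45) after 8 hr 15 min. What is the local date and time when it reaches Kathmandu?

Kathmandu is 3:45 behind Darwin.
After 8 hours 15 minutes it is 6:05 PM in Darwin.
Shift by the zone difference: 6:05 PM − 3:45 = 2:20 PM on Oct 10 in Kathmandu.

2:20 PM on October 10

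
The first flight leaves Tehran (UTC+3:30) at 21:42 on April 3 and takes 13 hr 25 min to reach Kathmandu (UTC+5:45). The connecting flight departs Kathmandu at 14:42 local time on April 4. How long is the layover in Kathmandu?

1 hour 20 minutes

Convert departure to UTC: 21:42 − 3:30 = 18:12 UTC on Apr 3.
Add 13 hours 25 minutes flight time → 07:37 UTC (Apr 4).
Kathmandu is UTC+5:45, so local arrival = 07:37 + 5:45 = 13:22 on Apr 4.
Layover = 14:42 − 13:22 = 1 hour 20 minutes.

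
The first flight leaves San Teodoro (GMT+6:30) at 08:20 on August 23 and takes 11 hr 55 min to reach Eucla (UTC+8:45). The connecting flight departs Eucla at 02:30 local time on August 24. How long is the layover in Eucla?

4 hours

Convert departure to UTC: 08:20 − 6:30 = 01:50 UTC on Aug 23.
Add 11 hours and 55 minutes flight time → 13:45 UTC.
Eucla is UTC+8:45, so local arrival = 13:45 + 8:45 = 22:30 on Aug 23.
Layover = 02:30 − 22:30 (+1 day) = 4 hours.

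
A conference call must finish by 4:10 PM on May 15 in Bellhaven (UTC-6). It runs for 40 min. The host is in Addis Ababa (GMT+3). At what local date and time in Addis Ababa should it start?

12:30 AM on May 16

Target end time in UTC: 4:10 PM + 6:00 = 10:10 PM on May 15.
Subtract 40 minutes → start 9:30 PM UTC on May 15.
Addis Ababa is UTC+3:00: 9:30 PM + 3:00 = 12:30 AM on May 16.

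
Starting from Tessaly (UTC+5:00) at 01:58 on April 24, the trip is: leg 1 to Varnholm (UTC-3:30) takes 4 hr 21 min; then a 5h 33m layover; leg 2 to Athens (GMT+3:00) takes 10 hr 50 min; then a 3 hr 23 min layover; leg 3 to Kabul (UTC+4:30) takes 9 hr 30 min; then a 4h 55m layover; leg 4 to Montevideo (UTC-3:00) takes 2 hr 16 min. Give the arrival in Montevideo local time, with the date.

10:46 on April 25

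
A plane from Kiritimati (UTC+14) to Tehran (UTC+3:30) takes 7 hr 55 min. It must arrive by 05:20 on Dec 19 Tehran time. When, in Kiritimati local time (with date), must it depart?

Target arrival in UTC: 05:20 − 3:30 = 01:50 on Dec 19.
Subtract 7 hours and 55 minutes → departure 17:55 UTC on Dec 18.
Kiritimati is UTC+14:00: 17:55 + 14:00 = 07:55 on Dec 19.

07:55 on Dec 19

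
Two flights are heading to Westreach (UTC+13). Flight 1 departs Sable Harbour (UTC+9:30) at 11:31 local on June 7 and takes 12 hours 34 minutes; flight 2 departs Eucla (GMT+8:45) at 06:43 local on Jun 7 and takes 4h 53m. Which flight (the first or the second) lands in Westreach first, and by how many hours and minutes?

the second, by 11 hours 44 minutes

Flight 1 in UTC: 11:31 − 9:30 = 02:01 on Jun 7.
+12 hours 34 minutes → arrive 14:35 UTC on Jun 7.
Flight 2 in UTC: 06:43 − 8:45 = 21:58 on Jun 6.
+4 hours 53 minutes → arrive 02:51 UTC on Jun 7.
Flight 2 lands earlier by 11 hours 44 minutes.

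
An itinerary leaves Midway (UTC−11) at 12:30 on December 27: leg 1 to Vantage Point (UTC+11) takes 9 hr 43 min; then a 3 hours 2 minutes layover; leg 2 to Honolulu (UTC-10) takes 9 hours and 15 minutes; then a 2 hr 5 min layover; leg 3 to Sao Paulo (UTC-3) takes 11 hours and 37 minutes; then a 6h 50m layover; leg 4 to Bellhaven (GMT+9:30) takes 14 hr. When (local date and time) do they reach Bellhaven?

Convert departure to UTC: 12:30 + 11:00 = 23:30 UTC on Dec 27.
Add 9 hours 43 minutes leg 1 → 09:13 UTC (Dec 28).
Add 3 hours and 2 minutes layover in Vantage Point → 12:15 UTC.
Add 9 hours and 15 minutes leg 2 → 21:30 UTC.
Add 2 hours 5 minutes layover in Honolulu → 23:35 UTC.
Add 11 hours 37 minutes leg 3 → 11:12 UTC (Dec 29).
Add 6 hours 50 minutes layover in Sao Paulo → 18:02 UTC.
Add 14 hours leg 4 → 08:02 UTC (Dec 30).
Bellhaven is UTC+9:30, so local arrival = 08:02 + 9:30 = 17:32 on Dec 30.

17:32 on December 30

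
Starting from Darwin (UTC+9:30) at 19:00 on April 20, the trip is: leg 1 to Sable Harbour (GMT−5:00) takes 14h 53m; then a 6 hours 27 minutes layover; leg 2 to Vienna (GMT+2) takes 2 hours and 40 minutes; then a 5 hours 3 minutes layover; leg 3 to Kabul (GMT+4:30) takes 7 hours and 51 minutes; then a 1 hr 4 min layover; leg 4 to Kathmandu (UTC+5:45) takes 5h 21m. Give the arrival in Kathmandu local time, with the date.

Convert departure to UTC: 19:00 − 9:30 = 09:30 UTC on Apr 20.
Add 14 hours 53 minutes leg 1 → 00:23 UTC (Apr 21).
Add 6 hours 27 minutes layover in Sable Harbour → 06:50 UTC.
Add 2 hours and 40 minutes leg 2 → 09:30 UTC.
Add 5 hours and 3 minutes layover in Vienna → 14:33 UTC.
Add 7 hours and 51 minutes leg 3 → 22:24 UTC.
Add 1 hour and 4 minutes layover in Kabul → 23:28 UTC.
Add 5 hours 21 minutes leg 4 → 04:49 UTC (Apr 22).
Kathmandu is UTC+5:45, so local arrival = 04:49 + 5:45 = 10:34 on Apr 22.

10:34 on April 22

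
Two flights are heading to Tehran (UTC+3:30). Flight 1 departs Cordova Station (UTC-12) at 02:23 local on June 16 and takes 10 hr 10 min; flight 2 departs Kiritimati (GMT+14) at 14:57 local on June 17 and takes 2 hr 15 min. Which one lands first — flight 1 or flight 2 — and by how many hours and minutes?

the first, by 2 hours 39 minutes

Flight 1 in UTC: 02:23 + 12:00 = 14:23 on Jun 16.
+10 hours and 10 minutes → arrive 00:33 UTC on Jun 17.
Flight 2 in UTC: 14:57 − 14:00 = 00:57 on Jun 17.
+2 hours and 15 minutes → arrive 03:12 UTC on Jun 17.
Flight 1 lands earlier by 2 hours 39 minutes.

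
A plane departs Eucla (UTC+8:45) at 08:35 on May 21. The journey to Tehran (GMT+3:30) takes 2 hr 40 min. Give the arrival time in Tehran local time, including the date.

06:00 on May 21

Tehran is 5:15 behind Eucla.
After 2 hours and 40 minutes it is 11:15 in Eucla.
Shift by the zone difference: 11:15 − 5:15 = 06:00 on May 21 in Tehran.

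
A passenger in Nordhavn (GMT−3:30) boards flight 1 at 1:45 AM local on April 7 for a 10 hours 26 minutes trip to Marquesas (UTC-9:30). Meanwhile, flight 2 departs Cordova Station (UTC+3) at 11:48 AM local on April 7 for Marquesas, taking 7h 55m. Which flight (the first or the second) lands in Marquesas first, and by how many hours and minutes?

the first, by 1 hour 2 minutes

Flight 1 in UTC: 1:45 AM + 3:30 = 5:15 AM on Apr 7.
+10 hours 26 minutes → arrive 3:41 PM UTC on Apr 7.
Flight 2 in UTC: 11:48 AM − 3:00 = 8:48 AM on Apr 7.
+7 hours and 55 minutes → arrive 4:43 PM UTC on Apr 7.
Flight 1 lands earlier by 1 hour 2 minutes.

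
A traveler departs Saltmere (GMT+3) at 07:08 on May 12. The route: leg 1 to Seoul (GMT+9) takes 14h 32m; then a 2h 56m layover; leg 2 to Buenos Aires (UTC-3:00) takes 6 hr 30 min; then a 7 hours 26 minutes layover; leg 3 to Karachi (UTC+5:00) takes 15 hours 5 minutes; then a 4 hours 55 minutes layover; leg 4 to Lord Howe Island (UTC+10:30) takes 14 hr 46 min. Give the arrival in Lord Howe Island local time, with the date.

08:48 on May 15

Convert departure to UTC: 07:08 − 3:00 = 04:08 UTC on May 12.
Add 14 hours and 32 minutes leg 1 → 18:40 UTC.
Add 2 hours 56 minutes layover in Seoul → 21:36 UTC.
Add 6 hours 30 minutes leg 2 → 04:06 UTC (May 13).
Add 7 hours 26 minutes layover in Buenos Aires → 11:32 UTC.
Add 15 hours 5 minutes leg 3 → 02:37 UTC (May 14).
Add 4 hours and 55 minutes layover in Karachi → 07:32 UTC.
Add 14 hours 46 minutes leg 4 → 22:18 UTC.
Lord Howe Island is UTC+10:30, so local arrival = 22:18 + 10:30 = 08:48 on May 15.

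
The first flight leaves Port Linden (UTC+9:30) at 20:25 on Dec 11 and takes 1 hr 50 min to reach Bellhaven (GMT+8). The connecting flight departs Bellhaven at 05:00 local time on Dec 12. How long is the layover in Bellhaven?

Convert departure to UTC: 20:25 − 9:30 = 10:55 UTC on Dec 11.
Add 1 hour 50 minutes flight time → 12:45 UTC.
Bellhaven is UTC+8:00, so local arrival = 12:45 + 8:00 = 20:45 on Dec 11.
Layover = 05:00 − 20:45 (+1 day) = 8 hours 15 minutes.

8 hours 15 minutes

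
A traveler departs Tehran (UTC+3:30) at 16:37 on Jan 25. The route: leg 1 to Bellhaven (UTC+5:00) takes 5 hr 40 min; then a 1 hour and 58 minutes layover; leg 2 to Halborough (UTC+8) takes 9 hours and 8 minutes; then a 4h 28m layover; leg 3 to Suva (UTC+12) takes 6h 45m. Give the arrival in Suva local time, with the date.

Convert departure to UTC: 16:37 − 3:30 = 13:07 UTC on Jan 25.
Add 5 hours and 40 minutes leg 1 → 18:47 UTC.
Add 1 hour and 58 minutes layover in Bellhaven → 20:45 UTC.
Add 9 hours and 8 minutes leg 2 → 05:53 UTC (Jan 26).
Add 4 hours 28 minutes layover in Halborough → 10:21 UTC.
Add 6 hours and 45 minutes leg 3 → 17:06 UTC.
Suva is UTC+12:00, so local arrival = 17:06 + 12:00 = 05:06 on Jan 27.

05:06 on Jan 27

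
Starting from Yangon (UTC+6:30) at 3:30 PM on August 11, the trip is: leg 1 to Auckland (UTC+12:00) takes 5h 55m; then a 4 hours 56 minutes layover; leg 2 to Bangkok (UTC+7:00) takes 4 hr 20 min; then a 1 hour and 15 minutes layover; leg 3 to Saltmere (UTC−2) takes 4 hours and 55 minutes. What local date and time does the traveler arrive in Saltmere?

Convert departure to UTC: 3:30 PM − 6:30 = 9:00 AM UTC on Aug 11.
Add 5 hours 55 minutes leg 1 → 2:55 PM UTC.
Add 4 hours and 56 minutes layover in Auckland → 7:51 PM UTC.
Add 4 hours 20 minutes leg 2 → 12:11 AM UTC (Aug 12).
Add 1 hour and 15 minutes layover in Bangkok → 1:26 AM UTC.
Add 4 hours 55 minutes leg 3 → 6:21 AM UTC.
Saltmere is UTC−2:00, so local arrival = 6:21 AM − 2:00 = 4:21 AM on Aug 12.

4:21 AM on August 12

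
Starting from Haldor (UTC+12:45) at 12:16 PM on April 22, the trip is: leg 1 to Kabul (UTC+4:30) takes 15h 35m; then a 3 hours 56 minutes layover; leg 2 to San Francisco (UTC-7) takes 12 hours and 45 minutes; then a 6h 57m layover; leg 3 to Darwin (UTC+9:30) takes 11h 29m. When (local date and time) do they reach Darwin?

Convert departure to UTC: 12:16 PM − 12:45 = 11:31 PM UTC on Apr 21.
Add 15 hours 35 minutes leg 1 → 3:06 PM UTC (Apr 22).
Add 3 hours 56 minutes layover in Kabul → 7:02 PM UTC.
Add 12 hours and 45 minutes leg 2 → 7:47 AM UTC (Apr 23).
Add 6 hours and 57 minutes layover in San Francisco → 2:44 PM UTC.
Add 11 hours and 29 minutes leg 3 → 2:13 AM UTC (Apr 24).
Darwin is UTC+9:30, so local arrival = 2:13 AM + 9:30 = 11:43 AM on Apr 24.

11:43 AM on April 24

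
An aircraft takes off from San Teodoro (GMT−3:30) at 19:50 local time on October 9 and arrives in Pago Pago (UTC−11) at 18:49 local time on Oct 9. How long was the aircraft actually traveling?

6 hours 29 minutes

Pago Pago is 7:30 behind San Teodoro.
Clock-face elapsed time (ignoring zones) is −1 hour 1 minute.
Actual elapsed = −1 hour 1 minute + 7:30 = 6 hours 29 minutes.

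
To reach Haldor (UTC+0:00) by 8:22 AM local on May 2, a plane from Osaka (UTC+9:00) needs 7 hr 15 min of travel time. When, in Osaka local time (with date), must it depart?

10:07 AM on May 2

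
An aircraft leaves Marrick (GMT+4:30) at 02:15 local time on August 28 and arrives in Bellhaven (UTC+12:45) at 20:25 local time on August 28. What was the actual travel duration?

Departure in UTC: 02:15 − 4:30 = 21:45 on Aug 27.
Arrival in UTC: 20:25 − 12:45 = 07:40 on Aug 28.
Elapsed = 07:40 − 21:45 (+1 day) = 9 hours 55 minutes.

9 hours 55 minutes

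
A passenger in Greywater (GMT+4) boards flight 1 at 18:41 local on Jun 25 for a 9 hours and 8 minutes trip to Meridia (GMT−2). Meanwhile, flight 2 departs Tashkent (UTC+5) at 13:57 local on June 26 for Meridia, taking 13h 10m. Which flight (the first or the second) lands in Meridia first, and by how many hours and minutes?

the first, by 22 hours 18 minutes

Flight 1 in UTC: 18:41 − 4:00 = 14:41 on Jun 25.
+9 hours 8 minutes → arrive 23:49 UTC on Jun 25.
Flight 2 in UTC: 13:57 − 5:00 = 08:57 on Jun 26.
+13 hours and 10 minutes → arrive 22:07 UTC on Jun 26.
Flight 1 lands earlier by 22 hours 18 minutes.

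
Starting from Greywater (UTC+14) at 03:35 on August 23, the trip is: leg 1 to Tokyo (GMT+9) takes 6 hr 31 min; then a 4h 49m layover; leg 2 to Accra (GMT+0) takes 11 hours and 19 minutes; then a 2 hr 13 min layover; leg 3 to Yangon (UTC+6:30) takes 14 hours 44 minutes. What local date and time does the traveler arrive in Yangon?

11:41 on August 24

Convert departure to UTC: 03:35 − 14:00 = 13:35 UTC on Aug 22.
Add 6 hours 31 minutes leg 1 → 20:06 UTC.
Add 4 hours and 49 minutes layover in Tokyo → 00:55 UTC (Aug 23).
Add 11 hours 19 minutes leg 2 → 12:14 UTC.
Add 2 hours and 13 minutes layover in Accra → 14:27 UTC.
Add 14 hours 44 minutes leg 3 → 05:11 UTC (Aug 24).
Yangon is UTC+6:30, so local arrival = 05:11 + 6:30 = 11:41 on Aug 24.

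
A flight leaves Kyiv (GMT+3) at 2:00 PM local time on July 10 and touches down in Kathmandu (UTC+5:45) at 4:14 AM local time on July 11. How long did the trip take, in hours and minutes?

Departure in UTC: 2:00 PM − 3:00 = 11:00 AM on Jul 10.
Arrival in UTC: 4:14 AM − 5:45 = 10:29 PM on Jul 10.
Elapsed = 10:29 PM − 11:00 AM = 11 hours 29 minutes.

11 hours 29 minutes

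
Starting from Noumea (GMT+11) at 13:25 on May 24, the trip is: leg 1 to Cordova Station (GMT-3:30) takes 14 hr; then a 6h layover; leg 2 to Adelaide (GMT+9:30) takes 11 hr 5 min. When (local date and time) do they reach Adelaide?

19:00 on May 25

Convert departure to UTC: 13:25 − 11:00 = 02:25 UTC on May 24.
Add 14 hours leg 1 → 16:25 UTC.
Add 6 hours layover in Cordova Station → 22:25 UTC.
Add 11 hours 5 minutes leg 2 → 09:30 UTC (May 25).
Adelaide is UTC+9:30, so local arrival = 09:30 + 9:30 = 19:00 on May 25.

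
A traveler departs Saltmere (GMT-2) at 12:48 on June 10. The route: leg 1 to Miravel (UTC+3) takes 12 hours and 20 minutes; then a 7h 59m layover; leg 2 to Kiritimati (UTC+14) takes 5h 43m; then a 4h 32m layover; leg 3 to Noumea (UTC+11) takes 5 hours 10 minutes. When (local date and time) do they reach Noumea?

13:32 on Jun 12

Convert departure to UTC: 12:48 + 2:00 = 14:48 UTC on Jun 10.
Add 12 hours and 20 minutes leg 1 → 03:08 UTC (Jun 11).
Add 7 hours 59 minutes layover in Miravel → 11:07 UTC.
Add 5 hours 43 minutes leg 2 → 16:50 UTC.
Add 4 hours 32 minutes layover in Kiritimati → 21:22 UTC.
Add 5 hours 10 minutes leg 3 → 02:32 UTC (Jun 12).
Noumea is UTC+11:00, so local arrival = 02:32 + 11:00 = 13:32 on Jun 12.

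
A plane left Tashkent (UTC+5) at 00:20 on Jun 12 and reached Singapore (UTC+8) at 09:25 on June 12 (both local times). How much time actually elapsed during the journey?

6 hours 5 minutes

Departure in UTC: 00:20 − 5:00 = 19:20 on Jun 11.
Arrival in UTC: 09:25 − 8:00 = 01:25 on Jun 12.
Elapsed = 01:25 − 19:20 (+1 day) = 6 hours 5 minutes.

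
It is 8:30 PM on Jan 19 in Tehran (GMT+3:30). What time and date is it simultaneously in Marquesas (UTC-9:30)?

Marquesas is 13:00 behind Tehran.
Shift by the zone difference: 8:30 PM − 13:00 = 7:30 AM on Jan 19 in Marquesas.

7:30 AM on Jan 19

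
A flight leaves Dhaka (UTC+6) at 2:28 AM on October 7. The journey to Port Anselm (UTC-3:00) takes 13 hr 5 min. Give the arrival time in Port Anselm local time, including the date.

6:33 AM on October 7

Convert departure to UTC: 2:28 AM − 6:00 = 8:28 PM UTC on Oct 6.
Add 13 hours 5 minutes travel time → 9:33 AM UTC (Oct 7).
Port Anselm is UTC−3:00, so local arrival = 9:33 AM − 3:00 = 6:33 AM on Oct 7.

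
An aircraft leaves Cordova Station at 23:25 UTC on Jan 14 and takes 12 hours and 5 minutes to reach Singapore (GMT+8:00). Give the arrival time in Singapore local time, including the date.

19:30 on January 15

Departure is given in UTC: 23:25 on Jan 14.
Add 12 hours 5 minutes → 11:30 UTC (Jan 15).
Singapore is UTC+8:00: 11:30 + 8:00 = 19:30 on Jan 15.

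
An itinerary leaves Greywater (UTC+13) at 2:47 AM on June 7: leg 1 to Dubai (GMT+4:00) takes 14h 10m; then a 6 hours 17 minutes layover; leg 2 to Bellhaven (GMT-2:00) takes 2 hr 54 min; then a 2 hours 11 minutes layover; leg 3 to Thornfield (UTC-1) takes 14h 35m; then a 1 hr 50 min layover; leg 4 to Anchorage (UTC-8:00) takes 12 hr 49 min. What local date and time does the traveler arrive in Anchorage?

12:33 PM on June 8

Convert departure to UTC: 2:47 AM − 13:00 = 1:47 PM UTC on Jun 6.
Add 14 hours 10 minutes leg 1 → 3:57 AM UTC (Jun 7).
Add 6 hours and 17 minutes layover in Dubai → 10:14 AM UTC.
Add 2 hours 54 minutes leg 2 → 1:08 PM UTC.
Add 2 hours and 11 minutes layover in Bellhaven → 3:19 PM UTC.
Add 14 hours 35 minutes leg 3 → 5:54 AM UTC (Jun 8).
Add 1 hour 50 minutes layover in Thornfield → 7:44 AM UTC.
Add 12 hours 49 minutes leg 4 → 8:33 PM UTC.
Anchorage is UTC−8:00, so local arrival = 8:33 PM − 8:00 = 12:33 PM on Jun 8.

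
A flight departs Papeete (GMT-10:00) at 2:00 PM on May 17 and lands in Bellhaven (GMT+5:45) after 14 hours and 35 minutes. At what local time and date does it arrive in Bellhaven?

Bellhaven is 15:45 ahead of Papeete.
After 14 hours 35 minutes it is 4:35 AM (May 18) in Papeete.
Shift by the zone difference: 4:35 AM + 15:45 = 8:20 PM on May 18 in Bellhaven.

8:20 PM on May 18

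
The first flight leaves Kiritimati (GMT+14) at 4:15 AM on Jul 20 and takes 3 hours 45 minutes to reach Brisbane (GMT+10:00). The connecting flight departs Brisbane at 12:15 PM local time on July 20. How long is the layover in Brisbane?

Convert departure to UTC: 4:15 AM − 14:00 = 2:15 PM UTC on Jul 19.
Add 3 hours 45 minutes flight time → 6:00 PM UTC.
Brisbane is UTC+10:00, so local arrival = 6:00 PM + 10:00 = 4:00 AM on Jul 20.
Layover = 12:15 PM − 4:00 AM = 8 hours 15 minutes.

8 hours 15 minutes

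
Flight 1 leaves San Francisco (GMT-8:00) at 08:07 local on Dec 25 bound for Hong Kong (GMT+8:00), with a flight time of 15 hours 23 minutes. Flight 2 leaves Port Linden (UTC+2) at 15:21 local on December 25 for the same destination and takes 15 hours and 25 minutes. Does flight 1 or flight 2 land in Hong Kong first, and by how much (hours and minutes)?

the second, by 2 hours 44 minutes

Flight 1 in UTC: 08:07 + 8:00 = 16:07 on Dec 25.
+15 hours and 23 minutes → arrive 07:30 UTC on Dec 26.
Flight 2 in UTC: 15:21 − 2:00 = 13:21 on Dec 25.
+15 hours and 25 minutes → arrive 04:46 UTC on Dec 26.
Flight 2 lands earlier by 2 hours 44 minutes.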